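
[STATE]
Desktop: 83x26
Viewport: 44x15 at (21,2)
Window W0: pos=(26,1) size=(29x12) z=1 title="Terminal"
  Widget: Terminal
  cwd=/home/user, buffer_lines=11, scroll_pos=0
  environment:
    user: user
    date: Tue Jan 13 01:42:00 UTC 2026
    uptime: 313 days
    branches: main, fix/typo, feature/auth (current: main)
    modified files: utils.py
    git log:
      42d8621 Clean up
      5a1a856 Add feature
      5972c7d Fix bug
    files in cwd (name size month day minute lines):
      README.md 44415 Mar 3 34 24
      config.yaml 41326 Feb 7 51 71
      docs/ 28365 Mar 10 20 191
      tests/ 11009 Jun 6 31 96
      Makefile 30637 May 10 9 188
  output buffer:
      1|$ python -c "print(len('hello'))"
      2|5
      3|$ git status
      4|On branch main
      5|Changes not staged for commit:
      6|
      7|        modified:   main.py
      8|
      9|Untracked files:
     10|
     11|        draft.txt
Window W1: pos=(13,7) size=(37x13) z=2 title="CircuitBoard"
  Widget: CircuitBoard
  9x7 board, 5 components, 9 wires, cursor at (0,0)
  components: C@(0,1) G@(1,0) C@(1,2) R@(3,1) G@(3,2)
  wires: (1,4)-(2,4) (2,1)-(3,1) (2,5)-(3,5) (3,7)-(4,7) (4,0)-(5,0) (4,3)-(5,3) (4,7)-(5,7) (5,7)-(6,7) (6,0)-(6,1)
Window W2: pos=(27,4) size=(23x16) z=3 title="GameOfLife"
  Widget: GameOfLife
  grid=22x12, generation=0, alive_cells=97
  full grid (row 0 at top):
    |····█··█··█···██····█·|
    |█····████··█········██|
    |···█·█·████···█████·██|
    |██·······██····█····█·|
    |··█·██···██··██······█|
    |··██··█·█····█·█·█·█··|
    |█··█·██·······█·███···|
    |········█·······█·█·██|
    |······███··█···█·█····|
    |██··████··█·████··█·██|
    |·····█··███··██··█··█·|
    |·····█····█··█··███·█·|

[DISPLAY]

     ┃ Terminal                  ┃          
     ┠───────────────────────────┨          
     ┃┏━━━━━━━━━━━━━━━━━━━━━┓'hel┃          
     ┃┃ GameOfLife          ┃    ┃          
     ┃┠─────────────────────┨    ┃          
━━━━━━┃Gen: 0               ┃    ┃          
tBoard┃····█··█··█···██····█┃comm┃          
──────┃█····████··█········█┃    ┃          
2 3 4 ┃···█·█·████···█████·█┃n.py┃          
 C    ┃██·······██····█····█┃    ┃          
      ┃··█·██···██··██······┃━━━━┛          
     C┃··██··█·█····█·█·█·█·┃               
      ┃█··█·██·······█·███··┃               
 ·    ┃········█·······█·█·█┃               
 │    ┃······███··█···█·█···┃               


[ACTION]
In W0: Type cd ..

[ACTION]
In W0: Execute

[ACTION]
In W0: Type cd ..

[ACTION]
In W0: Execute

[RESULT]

     ┃ Terminal                  ┃          
     ┠───────────────────────────┨          
     ┃┏━━━━━━━━━━━━━━━━━━━━━┓    ┃          
     ┃┃ GameOfLife          ┃    ┃          
     ┃┠─────────────────────┨    ┃          
━━━━━━┃Gen: 0               ┃    ┃          
tBoard┃····█··█··█···██····█┃    ┃          
──────┃█····████··█········█┃    ┃          
2 3 4 ┃···█·█·████···█████·█┃    ┃          
 C    ┃██·······██····█····█┃    ┃          
      ┃··█·██···██··██······┃━━━━┛          
     C┃··██··█·█····█·█·█·█·┃               
      ┃█··█·██·······█·███··┃               
 ·    ┃········█·······█·█·█┃               
 │    ┃······███··█···█·█···┃               


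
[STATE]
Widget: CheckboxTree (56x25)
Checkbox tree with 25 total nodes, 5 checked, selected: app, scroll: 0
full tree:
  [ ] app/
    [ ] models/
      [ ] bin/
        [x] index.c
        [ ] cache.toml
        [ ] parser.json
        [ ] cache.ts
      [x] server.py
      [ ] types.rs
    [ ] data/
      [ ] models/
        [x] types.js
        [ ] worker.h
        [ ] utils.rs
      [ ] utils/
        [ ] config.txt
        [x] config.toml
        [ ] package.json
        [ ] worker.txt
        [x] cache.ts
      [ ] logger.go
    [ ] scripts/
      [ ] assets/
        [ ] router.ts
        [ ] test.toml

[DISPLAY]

>[-] app/                                               
   [-] models/                                          
     [-] bin/                                           
       [x] index.c                                      
       [ ] cache.toml                                   
       [ ] parser.json                                  
       [ ] cache.ts                                     
     [x] server.py                                      
     [ ] types.rs                                       
   [-] data/                                            
     [-] models/                                        
       [x] types.js                                     
       [ ] worker.h                                     
       [ ] utils.rs                                     
     [-] utils/                                         
       [ ] config.txt                                   
       [x] config.toml                                  
       [ ] package.json                                 
       [ ] worker.txt                                   
       [x] cache.ts                                     
     [ ] logger.go                                      
   [ ] scripts/                                         
     [ ] assets/                                        
       [ ] router.ts                                    
       [ ] test.toml                                    


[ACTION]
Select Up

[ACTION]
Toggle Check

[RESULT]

>[x] app/                                               
   [x] models/                                          
     [x] bin/                                           
       [x] index.c                                      
       [x] cache.toml                                   
       [x] parser.json                                  
       [x] cache.ts                                     
     [x] server.py                                      
     [x] types.rs                                       
   [x] data/                                            
     [x] models/                                        
       [x] types.js                                     
       [x] worker.h                                     
       [x] utils.rs                                     
     [x] utils/                                         
       [x] config.txt                                   
       [x] config.toml                                  
       [x] package.json                                 
       [x] worker.txt                                   
       [x] cache.ts                                     
     [x] logger.go                                      
   [x] scripts/                                         
     [x] assets/                                        
       [x] router.ts                                    
       [x] test.toml                                    


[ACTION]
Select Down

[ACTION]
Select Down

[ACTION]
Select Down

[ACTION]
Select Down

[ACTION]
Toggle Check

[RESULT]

 [-] app/                                               
   [-] models/                                          
     [-] bin/                                           
       [x] index.c                                      
>      [ ] cache.toml                                   
       [x] parser.json                                  
       [x] cache.ts                                     
     [x] server.py                                      
     [x] types.rs                                       
   [x] data/                                            
     [x] models/                                        
       [x] types.js                                     
       [x] worker.h                                     
       [x] utils.rs                                     
     [x] utils/                                         
       [x] config.txt                                   
       [x] config.toml                                  
       [x] package.json                                 
       [x] worker.txt                                   
       [x] cache.ts                                     
     [x] logger.go                                      
   [x] scripts/                                         
     [x] assets/                                        
       [x] router.ts                                    
       [x] test.toml                                    


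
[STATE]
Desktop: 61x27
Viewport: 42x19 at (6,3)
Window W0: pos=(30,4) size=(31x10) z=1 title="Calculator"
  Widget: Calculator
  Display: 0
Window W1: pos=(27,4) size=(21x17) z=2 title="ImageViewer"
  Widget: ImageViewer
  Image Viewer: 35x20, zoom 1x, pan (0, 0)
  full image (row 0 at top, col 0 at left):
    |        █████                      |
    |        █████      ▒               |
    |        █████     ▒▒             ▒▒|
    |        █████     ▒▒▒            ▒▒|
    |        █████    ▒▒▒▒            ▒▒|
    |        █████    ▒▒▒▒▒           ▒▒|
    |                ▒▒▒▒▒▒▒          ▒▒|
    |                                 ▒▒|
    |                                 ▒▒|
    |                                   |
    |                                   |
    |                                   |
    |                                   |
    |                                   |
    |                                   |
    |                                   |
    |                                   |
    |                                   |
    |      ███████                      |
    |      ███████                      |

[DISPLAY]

                                          
                     ┏━━━━━━━━━━━━━━━━━━━┓
                     ┃ ImageViewer       ┃
                     ┠───────────────────┨
                     ┃        █████      ┃
                     ┃        █████      ┃
                     ┃        █████     ▒┃
                     ┃        █████     ▒┃
                     ┃        █████    ▒▒┃
                     ┃        █████    ▒▒┃
                     ┃                ▒▒▒┃
                     ┃                   ┃
                     ┃                   ┃
                     ┃                   ┃
                     ┃                   ┃
                     ┃                   ┃
                     ┃                   ┃
                     ┗━━━━━━━━━━━━━━━━━━━┛
                                          


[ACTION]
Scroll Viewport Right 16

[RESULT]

                                          
        ┏━━━━━━━━━━━━━━━━━━━┓━━━━━━━━━━━━┓
        ┃ ImageViewer       ┃            ┃
        ┠───────────────────┨────────────┨
        ┃        █████      ┃           0┃
        ┃        █████      ┃            ┃
        ┃        █████     ▒┃            ┃
        ┃        █████     ▒┃            ┃
        ┃        █████    ▒▒┃            ┃
        ┃        █████    ▒▒┃            ┃
        ┃                ▒▒▒┃━━━━━━━━━━━━┛
        ┃                   ┃             
        ┃                   ┃             
        ┃                   ┃             
        ┃                   ┃             
        ┃                   ┃             
        ┃                   ┃             
        ┗━━━━━━━━━━━━━━━━━━━┛             
                                          


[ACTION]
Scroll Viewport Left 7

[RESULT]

                                          
               ┏━━━━━━━━━━━━━━━━━━━┓━━━━━━
               ┃ ImageViewer       ┃      
               ┠───────────────────┨──────
               ┃        █████      ┃      
               ┃        █████      ┃      
               ┃        █████     ▒┃      
               ┃        █████     ▒┃      
               ┃        █████    ▒▒┃      
               ┃        █████    ▒▒┃      
               ┃                ▒▒▒┃━━━━━━
               ┃                   ┃      
               ┃                   ┃      
               ┃                   ┃      
               ┃                   ┃      
               ┃                   ┃      
               ┃                   ┃      
               ┗━━━━━━━━━━━━━━━━━━━┛      
                                          


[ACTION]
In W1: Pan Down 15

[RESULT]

                                          
               ┏━━━━━━━━━━━━━━━━━━━┓━━━━━━
               ┃ ImageViewer       ┃      
               ┠───────────────────┨──────
               ┃                   ┃      
               ┃                   ┃      
               ┃                   ┃      
               ┃      ███████      ┃      
               ┃      ███████      ┃      
               ┃                   ┃      
               ┃                   ┃━━━━━━
               ┃                   ┃      
               ┃                   ┃      
               ┃                   ┃      
               ┃                   ┃      
               ┃                   ┃      
               ┃                   ┃      
               ┗━━━━━━━━━━━━━━━━━━━┛      
                                          


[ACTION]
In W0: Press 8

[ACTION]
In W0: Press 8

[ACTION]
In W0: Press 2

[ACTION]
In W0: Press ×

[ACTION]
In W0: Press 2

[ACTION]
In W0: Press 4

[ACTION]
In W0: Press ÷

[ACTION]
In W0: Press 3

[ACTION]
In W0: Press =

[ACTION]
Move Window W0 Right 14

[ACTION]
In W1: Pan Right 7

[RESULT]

                                          
               ┏━━━━━━━━━━━━━━━━━━━┓━━━━━━
               ┃ ImageViewer       ┃      
               ┠───────────────────┨──────
               ┃                   ┃      
               ┃                   ┃      
               ┃                   ┃      
               ┃██████             ┃      
               ┃██████             ┃      
               ┃                   ┃      
               ┃                   ┃━━━━━━
               ┃                   ┃      
               ┃                   ┃      
               ┃                   ┃      
               ┃                   ┃      
               ┃                   ┃      
               ┃                   ┃      
               ┗━━━━━━━━━━━━━━━━━━━┛      
                                          


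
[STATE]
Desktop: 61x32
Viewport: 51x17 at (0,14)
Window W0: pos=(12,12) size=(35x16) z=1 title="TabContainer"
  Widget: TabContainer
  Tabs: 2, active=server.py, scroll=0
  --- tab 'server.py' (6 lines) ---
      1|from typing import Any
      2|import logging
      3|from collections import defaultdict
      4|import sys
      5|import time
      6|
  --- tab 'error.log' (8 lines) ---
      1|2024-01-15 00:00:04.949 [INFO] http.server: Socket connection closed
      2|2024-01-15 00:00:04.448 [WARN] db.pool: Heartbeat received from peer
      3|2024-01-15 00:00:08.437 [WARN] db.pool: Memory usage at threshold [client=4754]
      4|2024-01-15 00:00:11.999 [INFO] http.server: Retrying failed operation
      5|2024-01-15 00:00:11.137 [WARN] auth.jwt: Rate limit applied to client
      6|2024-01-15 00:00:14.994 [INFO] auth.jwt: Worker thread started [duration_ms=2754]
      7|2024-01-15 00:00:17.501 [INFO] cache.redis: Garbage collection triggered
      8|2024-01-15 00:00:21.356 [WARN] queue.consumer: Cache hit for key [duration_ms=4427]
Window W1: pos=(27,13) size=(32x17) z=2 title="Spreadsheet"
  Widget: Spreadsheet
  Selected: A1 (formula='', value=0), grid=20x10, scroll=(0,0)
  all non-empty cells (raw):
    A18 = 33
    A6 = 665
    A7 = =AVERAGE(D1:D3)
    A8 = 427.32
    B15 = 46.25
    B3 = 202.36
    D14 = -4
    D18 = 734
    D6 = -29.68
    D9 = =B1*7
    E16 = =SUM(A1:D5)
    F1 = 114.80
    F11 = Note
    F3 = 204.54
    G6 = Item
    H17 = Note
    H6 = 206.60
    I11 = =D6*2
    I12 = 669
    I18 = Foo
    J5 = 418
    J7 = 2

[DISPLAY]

            ┠──────────────┃ Spreadsheet           
            ┃[server.py]│ e┠───────────────────────
            ┃──────────────┃A1:                    
            ┃from typing im┃       A       B       
            ┃import logging┃-----------------------
            ┃from collectio┃  1      [0]       0   
            ┃import sys    ┃  2        0       0   
            ┃import time   ┃  3        0  202.36   
            ┃              ┃  4        0       0   
            ┃              ┃  5        0       0   
            ┃              ┃  6      665       0   
            ┃              ┃  7        0       0   
            ┃              ┃  8   427.32       0   
            ┗━━━━━━━━━━━━━━┃  9        0       0   
                           ┃ 10        0       0   
                           ┗━━━━━━━━━━━━━━━━━━━━━━━
                                                   


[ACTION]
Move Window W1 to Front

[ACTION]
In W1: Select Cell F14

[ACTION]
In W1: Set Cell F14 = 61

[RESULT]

            ┠──────────────┃ Spreadsheet           
            ┃[server.py]│ e┠───────────────────────
            ┃──────────────┃F14: 61                
            ┃from typing im┃       A       B       
            ┃import logging┃-----------------------
            ┃from collectio┃  1        0       0   
            ┃import sys    ┃  2        0       0   
            ┃import time   ┃  3        0  202.36   
            ┃              ┃  4        0       0   
            ┃              ┃  5        0       0   
            ┃              ┃  6      665       0   
            ┃              ┃  7        0       0   
            ┃              ┃  8   427.32       0   
            ┗━━━━━━━━━━━━━━┃  9        0       0   
                           ┃ 10        0       0   
                           ┗━━━━━━━━━━━━━━━━━━━━━━━
                                                   


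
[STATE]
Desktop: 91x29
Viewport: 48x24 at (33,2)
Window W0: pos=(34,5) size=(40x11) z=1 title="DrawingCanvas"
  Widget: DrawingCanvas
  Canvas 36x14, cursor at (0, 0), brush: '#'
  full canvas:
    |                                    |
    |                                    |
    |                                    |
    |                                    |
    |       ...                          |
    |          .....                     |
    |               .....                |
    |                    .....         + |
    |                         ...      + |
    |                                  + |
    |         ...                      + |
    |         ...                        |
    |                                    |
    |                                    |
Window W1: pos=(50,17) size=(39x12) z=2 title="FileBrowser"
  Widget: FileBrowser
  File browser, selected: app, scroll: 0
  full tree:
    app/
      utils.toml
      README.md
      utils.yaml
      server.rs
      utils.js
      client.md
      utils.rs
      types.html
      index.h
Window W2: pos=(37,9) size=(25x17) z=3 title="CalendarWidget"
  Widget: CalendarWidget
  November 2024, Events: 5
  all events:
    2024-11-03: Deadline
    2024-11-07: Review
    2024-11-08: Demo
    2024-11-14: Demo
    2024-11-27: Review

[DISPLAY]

                                                
                                                
                                                
 ┏━━━━━━━━━━━━━━━━━━━━━━━━━━━━━━━━━━━━━━┓       
 ┃ DrawingCanvas                        ┃       
 ┠──────────────────────────────────────┨       
 ┃+                                     ┃       
 ┃  ┏━━━━━━━━━━━━━━━━━━━━━━━┓           ┃       
 ┃  ┃ CalendarWidget        ┃           ┃       
 ┃  ┠───────────────────────┨           ┃       
 ┃  ┃     November 2024     ┃           ┃       
 ┃  ┃Mo Tu We Th Fr Sa Su   ┃           ┃       
 ┃  ┃             1  2  3*  ┃           ┃       
 ┗━━┃ 4  5  6  7*  8*  9 10 ┃━━━━━━━━━━━┛       
    ┃11 12 13 14* 15 16 17  ┃                   
    ┃18 19 20 21 22 23 24   ┃━━━━━━━━━━━━━━━━━━━
    ┃25 26 27* 28 29 30     ┃r                  
    ┃                       ┃───────────────────
    ┃                       ┃                   
    ┃                       ┃oml                
    ┃                       ┃md                 
    ┃                       ┃aml                
    ┃                       ┃rs                 
    ┗━━━━━━━━━━━━━━━━━━━━━━━┛s                  


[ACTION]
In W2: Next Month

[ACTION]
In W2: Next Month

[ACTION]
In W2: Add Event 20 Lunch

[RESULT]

                                                
                                                
                                                
 ┏━━━━━━━━━━━━━━━━━━━━━━━━━━━━━━━━━━━━━━┓       
 ┃ DrawingCanvas                        ┃       
 ┠──────────────────────────────────────┨       
 ┃+                                     ┃       
 ┃  ┏━━━━━━━━━━━━━━━━━━━━━━━┓           ┃       
 ┃  ┃ CalendarWidget        ┃           ┃       
 ┃  ┠───────────────────────┨           ┃       
 ┃  ┃      January 2025     ┃           ┃       
 ┃  ┃Mo Tu We Th Fr Sa Su   ┃           ┃       
 ┃  ┃       1  2  3  4  5   ┃           ┃       
 ┗━━┃ 6  7  8  9 10 11 12   ┃━━━━━━━━━━━┛       
    ┃13 14 15 16 17 18 19   ┃                   
    ┃20* 21 22 23 24 25 26  ┃━━━━━━━━━━━━━━━━━━━
    ┃27 28 29 30 31         ┃r                  
    ┃                       ┃───────────────────
    ┃                       ┃                   
    ┃                       ┃oml                
    ┃                       ┃md                 
    ┃                       ┃aml                
    ┃                       ┃rs                 
    ┗━━━━━━━━━━━━━━━━━━━━━━━┛s                  


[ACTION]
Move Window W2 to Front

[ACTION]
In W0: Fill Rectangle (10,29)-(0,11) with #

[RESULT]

                                                
                                                
                                                
 ┏━━━━━━━━━━━━━━━━━━━━━━━━━━━━━━━━━━━━━━┓       
 ┃ DrawingCanvas                        ┃       
 ┠──────────────────────────────────────┨       
 ┃+          ###################        ┃       
 ┃  ┏━━━━━━━━━━━━━━━━━━━━━━━┓###        ┃       
 ┃  ┃ CalendarWidget        ┃###        ┃       
 ┃  ┠───────────────────────┨###        ┃       
 ┃  ┃      January 2025     ┃###        ┃       
 ┃  ┃Mo Tu We Th Fr Sa Su   ┃###        ┃       
 ┃  ┃       1  2  3  4  5   ┃###        ┃       
 ┗━━┃ 6  7  8  9 10 11 12   ┃━━━━━━━━━━━┛       
    ┃13 14 15 16 17 18 19   ┃                   
    ┃20* 21 22 23 24 25 26  ┃━━━━━━━━━━━━━━━━━━━
    ┃27 28 29 30 31         ┃r                  
    ┃                       ┃───────────────────
    ┃                       ┃                   
    ┃                       ┃oml                
    ┃                       ┃md                 
    ┃                       ┃aml                
    ┃                       ┃rs                 
    ┗━━━━━━━━━━━━━━━━━━━━━━━┛s                  


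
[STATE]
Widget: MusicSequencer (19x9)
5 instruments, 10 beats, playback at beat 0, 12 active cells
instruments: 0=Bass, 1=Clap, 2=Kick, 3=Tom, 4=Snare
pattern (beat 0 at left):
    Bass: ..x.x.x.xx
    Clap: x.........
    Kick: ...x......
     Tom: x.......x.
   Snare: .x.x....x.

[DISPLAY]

      ▼123456789   
  Bass··█·█·█·██   
  Clap█·········   
  Kick···█······   
   Tom█·······█·   
 Snare·█·█····█·   
                   
                   
                   


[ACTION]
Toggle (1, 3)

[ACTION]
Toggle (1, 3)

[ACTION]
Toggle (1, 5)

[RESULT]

      ▼123456789   
  Bass··█·█·█·██   
  Clap█····█····   
  Kick···█······   
   Tom█·······█·   
 Snare·█·█····█·   
                   
                   
                   


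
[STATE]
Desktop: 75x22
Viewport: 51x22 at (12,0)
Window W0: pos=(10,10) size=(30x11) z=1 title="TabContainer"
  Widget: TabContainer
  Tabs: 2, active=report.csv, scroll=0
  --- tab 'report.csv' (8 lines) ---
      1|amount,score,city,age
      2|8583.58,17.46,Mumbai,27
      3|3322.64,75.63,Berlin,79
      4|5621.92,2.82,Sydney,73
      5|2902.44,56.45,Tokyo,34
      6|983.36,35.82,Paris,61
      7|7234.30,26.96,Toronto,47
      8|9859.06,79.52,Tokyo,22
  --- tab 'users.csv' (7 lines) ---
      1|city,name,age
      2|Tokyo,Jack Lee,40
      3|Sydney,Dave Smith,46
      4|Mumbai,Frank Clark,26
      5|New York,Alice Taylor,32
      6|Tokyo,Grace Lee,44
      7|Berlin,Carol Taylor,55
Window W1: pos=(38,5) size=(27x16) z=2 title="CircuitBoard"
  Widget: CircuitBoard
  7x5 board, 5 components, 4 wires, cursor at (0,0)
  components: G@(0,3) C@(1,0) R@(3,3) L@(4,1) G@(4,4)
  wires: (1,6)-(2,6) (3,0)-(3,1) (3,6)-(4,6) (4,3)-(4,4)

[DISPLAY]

                                                   
                                                   
                                                   
                                                   
                                                   
                          ┏━━━━━━━━━━━━━━━━━━━━━━━━
                          ┃ CircuitBoard           
                          ┠────────────────────────
                          ┃   0 1 2 3 4 5 6        
                          ┃0  [.]          G       
━━━━━━━━━━━━━━━━━━━━━━━━━━┃                        
TabContainer              ┃1   C                   
──────────────────────────┃                        
report.csv]│ users.csv    ┃2                       
──────────────────────────┃                        
mount,score,city,age      ┃3   · ─ ·       R       
583.58,17.46,Mumbai,27    ┃                        
322.64,75.63,Berlin,79    ┃4       L       · ─ G   
621.92,2.82,Sydney,73     ┃Cursor: (0,0)           
902.44,56.45,Tokyo,34     ┃                        
━━━━━━━━━━━━━━━━━━━━━━━━━━┗━━━━━━━━━━━━━━━━━━━━━━━━
                                                   


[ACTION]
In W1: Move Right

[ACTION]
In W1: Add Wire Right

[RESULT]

                                                   
                                                   
                                                   
                                                   
                                                   
                          ┏━━━━━━━━━━━━━━━━━━━━━━━━
                          ┃ CircuitBoard           
                          ┠────────────────────────
                          ┃   0 1 2 3 4 5 6        
                          ┃0      [.]─ ·   G       
━━━━━━━━━━━━━━━━━━━━━━━━━━┃                        
TabContainer              ┃1   C                   
──────────────────────────┃                        
report.csv]│ users.csv    ┃2                       
──────────────────────────┃                        
mount,score,city,age      ┃3   · ─ ·       R       
583.58,17.46,Mumbai,27    ┃                        
322.64,75.63,Berlin,79    ┃4       L       · ─ G   
621.92,2.82,Sydney,73     ┃Cursor: (0,1)           
902.44,56.45,Tokyo,34     ┃                        
━━━━━━━━━━━━━━━━━━━━━━━━━━┗━━━━━━━━━━━━━━━━━━━━━━━━
                                                   


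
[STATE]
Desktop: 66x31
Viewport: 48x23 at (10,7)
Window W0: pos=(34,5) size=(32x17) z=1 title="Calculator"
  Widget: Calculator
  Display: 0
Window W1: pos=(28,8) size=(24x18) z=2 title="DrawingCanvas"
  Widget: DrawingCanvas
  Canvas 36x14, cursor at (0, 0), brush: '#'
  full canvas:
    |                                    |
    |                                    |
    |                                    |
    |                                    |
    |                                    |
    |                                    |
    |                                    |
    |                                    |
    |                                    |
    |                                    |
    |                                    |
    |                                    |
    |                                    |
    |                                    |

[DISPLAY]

                        ┠───────────────────────
                  ┏━━━━━━━━━━━━━━━━━━━━━━┓      
                  ┃ DrawingCanvas        ┃      
                  ┠──────────────────────┨      
                  ┃+                     ┃      
                  ┃                      ┃      
                  ┃                      ┃      
                  ┃                      ┃      
                  ┃                      ┃      
                  ┃                      ┃      
                  ┃                      ┃      
                  ┃                      ┃      
                  ┃                      ┃      
                  ┃                      ┃      
                  ┃                      ┃━━━━━━
                  ┃                      ┃      
                  ┃                      ┃      
                  ┃                      ┃      
                  ┗━━━━━━━━━━━━━━━━━━━━━━┛      
                                                
                                                
                                                
                                                


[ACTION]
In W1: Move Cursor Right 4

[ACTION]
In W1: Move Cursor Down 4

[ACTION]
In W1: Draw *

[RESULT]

                        ┠───────────────────────
                  ┏━━━━━━━━━━━━━━━━━━━━━━┓      
                  ┃ DrawingCanvas        ┃      
                  ┠──────────────────────┨      
                  ┃                      ┃      
                  ┃                      ┃      
                  ┃                      ┃      
                  ┃                      ┃      
                  ┃    *                 ┃      
                  ┃                      ┃      
                  ┃                      ┃      
                  ┃                      ┃      
                  ┃                      ┃      
                  ┃                      ┃      
                  ┃                      ┃━━━━━━
                  ┃                      ┃      
                  ┃                      ┃      
                  ┃                      ┃      
                  ┗━━━━━━━━━━━━━━━━━━━━━━┛      
                                                
                                                
                                                
                                                


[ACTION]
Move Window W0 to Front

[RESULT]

                        ┠───────────────────────
                  ┏━━━━━┃                       
                  ┃ Draw┃┌───┬───┬───┬───┐      
                  ┠─────┃│ 7 │ 8 │ 9 │ ÷ │      
                  ┃     ┃├───┼───┼───┼───┤      
                  ┃     ┃│ 4 │ 5 │ 6 │ × │      
                  ┃     ┃├───┼───┼───┼───┤      
                  ┃     ┃│ 1 │ 2 │ 3 │ - │      
                  ┃    *┃├───┼───┼───┼───┤      
                  ┃     ┃│ 0 │ . │ = │ + │      
                  ┃     ┃├───┼───┼───┼───┤      
                  ┃     ┃│ C │ MC│ MR│ M+│      
                  ┃     ┃└───┴───┴───┴───┘      
                  ┃     ┃                       
                  ┃     ┗━━━━━━━━━━━━━━━━━━━━━━━
                  ┃                      ┃      
                  ┃                      ┃      
                  ┃                      ┃      
                  ┗━━━━━━━━━━━━━━━━━━━━━━┛      
                                                
                                                
                                                
                                                


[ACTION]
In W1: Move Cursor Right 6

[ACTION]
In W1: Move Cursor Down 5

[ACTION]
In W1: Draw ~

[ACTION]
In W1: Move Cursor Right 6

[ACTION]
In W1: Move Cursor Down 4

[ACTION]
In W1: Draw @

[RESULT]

                        ┠───────────────────────
                  ┏━━━━━┃                       
                  ┃ Draw┃┌───┬───┬───┬───┐      
                  ┠─────┃│ 7 │ 8 │ 9 │ ÷ │      
                  ┃     ┃├───┼───┼───┼───┤      
                  ┃     ┃│ 4 │ 5 │ 6 │ × │      
                  ┃     ┃├───┼───┼───┼───┤      
                  ┃     ┃│ 1 │ 2 │ 3 │ - │      
                  ┃    *┃├───┼───┼───┼───┤      
                  ┃     ┃│ 0 │ . │ = │ + │      
                  ┃     ┃├───┼───┼───┼───┤      
                  ┃     ┃│ C │ MC│ MR│ M+│      
                  ┃     ┃└───┴───┴───┴───┘      
                  ┃     ┃                       
                  ┃     ┗━━━━━━━━━━━━━━━━━━━━━━━
                  ┃                      ┃      
                  ┃                      ┃      
                  ┃                @     ┃      
                  ┗━━━━━━━━━━━━━━━━━━━━━━┛      
                                                
                                                
                                                
                                                


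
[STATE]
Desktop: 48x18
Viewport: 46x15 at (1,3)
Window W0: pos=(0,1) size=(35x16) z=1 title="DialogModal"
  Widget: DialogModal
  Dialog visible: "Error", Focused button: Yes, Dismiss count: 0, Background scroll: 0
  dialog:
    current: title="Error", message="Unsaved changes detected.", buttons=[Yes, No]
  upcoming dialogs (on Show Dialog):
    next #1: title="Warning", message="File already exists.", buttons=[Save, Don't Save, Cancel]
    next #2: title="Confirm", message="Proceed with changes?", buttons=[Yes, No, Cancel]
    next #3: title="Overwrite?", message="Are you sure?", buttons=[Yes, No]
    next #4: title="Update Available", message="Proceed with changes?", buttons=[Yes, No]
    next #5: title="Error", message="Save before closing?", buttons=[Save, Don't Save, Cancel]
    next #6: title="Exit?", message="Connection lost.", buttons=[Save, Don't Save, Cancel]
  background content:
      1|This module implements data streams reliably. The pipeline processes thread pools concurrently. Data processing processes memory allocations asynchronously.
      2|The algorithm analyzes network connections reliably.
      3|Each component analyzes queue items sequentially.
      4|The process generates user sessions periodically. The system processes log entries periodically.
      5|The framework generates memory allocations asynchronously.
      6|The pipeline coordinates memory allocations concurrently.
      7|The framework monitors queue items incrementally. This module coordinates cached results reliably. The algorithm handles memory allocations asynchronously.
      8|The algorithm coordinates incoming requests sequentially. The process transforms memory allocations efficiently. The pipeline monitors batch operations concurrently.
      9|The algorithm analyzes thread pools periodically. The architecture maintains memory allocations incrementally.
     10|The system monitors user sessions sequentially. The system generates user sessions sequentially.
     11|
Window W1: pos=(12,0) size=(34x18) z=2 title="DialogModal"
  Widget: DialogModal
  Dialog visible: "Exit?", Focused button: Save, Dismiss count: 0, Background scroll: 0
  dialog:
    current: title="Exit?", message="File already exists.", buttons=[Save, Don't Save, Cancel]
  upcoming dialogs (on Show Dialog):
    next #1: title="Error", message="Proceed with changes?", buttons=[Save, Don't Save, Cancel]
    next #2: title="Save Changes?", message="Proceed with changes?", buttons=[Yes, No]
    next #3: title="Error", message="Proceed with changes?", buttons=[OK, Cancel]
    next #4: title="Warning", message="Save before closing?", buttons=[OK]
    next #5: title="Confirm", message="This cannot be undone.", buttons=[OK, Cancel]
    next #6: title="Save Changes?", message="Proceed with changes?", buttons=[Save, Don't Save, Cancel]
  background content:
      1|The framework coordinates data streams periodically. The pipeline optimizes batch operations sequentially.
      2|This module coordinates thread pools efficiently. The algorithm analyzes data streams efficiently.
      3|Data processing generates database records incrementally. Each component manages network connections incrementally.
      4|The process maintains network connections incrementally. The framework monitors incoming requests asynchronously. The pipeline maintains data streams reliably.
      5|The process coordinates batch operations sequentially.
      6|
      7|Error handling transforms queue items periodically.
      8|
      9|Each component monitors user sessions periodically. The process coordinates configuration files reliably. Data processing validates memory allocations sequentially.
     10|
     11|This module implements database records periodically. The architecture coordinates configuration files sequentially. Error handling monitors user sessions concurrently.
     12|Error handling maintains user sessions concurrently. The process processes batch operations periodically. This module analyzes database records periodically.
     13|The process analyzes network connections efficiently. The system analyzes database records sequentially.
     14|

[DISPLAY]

───────────┃The framework coordinates data s┃ 
This module┃This module coordinates thread p┃ 
The algorit┃Data processing generates databa┃ 
Each compon┃The process maintains network co┃ 
Th┌────────┃Th┌──────────────────────────┐op┃ 
Th│        ┃  │          Exit?           │  ┃ 
Th│ Unsaved┃Er│   File already exists.   │e ┃ 
Th│        ┃  │[Save]  Don't Save   Cance│  ┃ 
Th└────────┃Ea└──────────────────────────┘es┃ 
The algorit┃                                ┃ 
The system ┃This module implements database ┃ 
           ┃Error handling maintains user se┃ 
           ┃The process analyzes network con┃ 
━━━━━━━━━━━┃                                ┃ 
           ┗━━━━━━━━━━━━━━━━━━━━━━━━━━━━━━━━┛ 


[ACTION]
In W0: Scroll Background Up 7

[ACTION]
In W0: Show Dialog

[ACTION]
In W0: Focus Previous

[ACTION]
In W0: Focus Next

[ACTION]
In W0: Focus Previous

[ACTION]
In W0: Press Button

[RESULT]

───────────┃The framework coordinates data s┃ 
This module┃This module coordinates thread p┃ 
The algorit┃Data processing generates databa┃ 
Each compon┃The process maintains network co┃ 
The process┃Th┌──────────────────────────┐op┃ 
The framewo┃  │          Exit?           │  ┃ 
The pipelin┃Er│   File already exists.   │e ┃ 
The framewo┃  │[Save]  Don't Save   Cance│  ┃ 
The algorit┃Ea└──────────────────────────┘es┃ 
The algorit┃                                ┃ 
The system ┃This module implements database ┃ 
           ┃Error handling maintains user se┃ 
           ┃The process analyzes network con┃ 
━━━━━━━━━━━┃                                ┃ 
           ┗━━━━━━━━━━━━━━━━━━━━━━━━━━━━━━━━┛ 
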